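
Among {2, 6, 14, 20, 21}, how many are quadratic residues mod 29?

2

(2/29) = -1 → non-residue.
(6/29) = +1 → QR.
(14/29) = -1 → non-residue.
(20/29) = +1 → QR.
(21/29) = -1 → non-residue.
Total quadratic residues among the 5: 2.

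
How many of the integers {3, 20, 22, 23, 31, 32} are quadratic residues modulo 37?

1

(3/37) = +1 → QR.
(20/37) = -1 → non-residue.
(22/37) = -1 → non-residue.
(23/37) = -1 → non-residue.
(31/37) = -1 → non-residue.
(32/37) = -1 → non-residue.
Total quadratic residues among the 6: 1.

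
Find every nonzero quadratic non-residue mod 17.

Square k = 1,…,8 (k and 17−k give the same square):
1²=1, 2²=4, 3²=9, 4²=16, 5²≡8, 6²≡2, 7²≡15, 8²≡13 (mod 17).
The residues are {1, 2, 4, 8, 9, 13, 15, 16}; the non-residues are the remaining 8 nonzero classes.

3,5,6,7,10,11,12,14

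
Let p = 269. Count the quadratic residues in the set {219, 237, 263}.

1

(219/269) = -1 → non-residue.
(237/269) = -1 → non-residue.
(263/269) = +1 → QR.
Total quadratic residues among the 3: 1.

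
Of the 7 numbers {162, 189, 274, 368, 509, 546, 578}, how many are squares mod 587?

2

(162/587) = -1 → non-residue.
(189/587) = +1 → QR.
(274/587) = -1 → non-residue.
(368/587) = -1 → non-residue.
(509/587) = -1 → non-residue.
(546/587) = +1 → QR.
(578/587) = -1 → non-residue.
Total quadratic residues among the 7: 2.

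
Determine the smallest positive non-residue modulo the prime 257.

(2/257) = +1, so 2 is a residue.
(3/257) = −1, so 3 is the smallest positive non-residue mod 257.

3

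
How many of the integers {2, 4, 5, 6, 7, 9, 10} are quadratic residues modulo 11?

(2/11) = -1 → non-residue.
(4/11) = +1 → QR.
(5/11) = +1 → QR.
(6/11) = -1 → non-residue.
(7/11) = -1 → non-residue.
(9/11) = +1 → QR.
(10/11) = -1 → non-residue.
Total quadratic residues among the 7: 3.

3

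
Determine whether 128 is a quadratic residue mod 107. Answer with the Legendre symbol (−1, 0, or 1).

-1

First reduce: 128 ≡ 21 (mod 107).
Reciprocity: 21 ≡ 1 and 107 ≡ 3 (mod 4), so (21/107) = +(107/21).
Reduce top mod 21: now compute (2/21).
Pull out 2: since 21 ≡ 5 (mod 8), (2/21) = -1.
Reached (1/21) = 1. Collecting the sign flips along the way, the symbol is -1.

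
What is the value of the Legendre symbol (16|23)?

1

Pull out 2^4: since 23 ≡ 7 (mod 8), (2/23) = +1, so (2/23)^4 = +1.
Reached (1/23) = 1. Collecting the sign flips along the way, the symbol is +1.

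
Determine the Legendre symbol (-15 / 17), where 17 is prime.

1

First reduce: -15 ≡ 2 (mod 17).
Pull out 2: since 17 ≡ 1 (mod 8), (2/17) = +1.
Reached (1/17) = 1. Collecting the sign flips along the way, the symbol is +1.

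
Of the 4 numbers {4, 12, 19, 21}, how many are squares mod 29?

(4/29) = +1 → QR.
(12/29) = -1 → non-residue.
(19/29) = -1 → non-residue.
(21/29) = -1 → non-residue.
Total quadratic residues among the 4: 1.

1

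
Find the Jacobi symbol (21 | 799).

Reciprocity: 21 ≡ 1 and 799 ≡ 3 (mod 4), so (21/799) = +(799/21).
Reduce top mod 21: now compute (1/21).
Reached (1/21) = 1. Collecting the sign flips along the way, the symbol is +1.

1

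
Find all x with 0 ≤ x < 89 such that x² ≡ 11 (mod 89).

10, 79

89 ≡ 1 (mod 4), so we find a root by search.
Trying successive values, 10² = 100 ≡ 11 (mod 89). The other root is 89 − 10 = 79.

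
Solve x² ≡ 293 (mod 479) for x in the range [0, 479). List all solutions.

47, 432

Since 479 ≡ 3 (mod 4), a square root of 293 is 293^((479+1)/4) = 293^120 mod 479.
Repeated squaring: 293^2≡108, 293^4≡168, 293^8≡442, 293^16≡411, 293^32≡313, 293^64≡253 (mod 479).
293^120 = 293^(64+32+16+8) ≡ 432 (mod 479).
Check: 432² = 186624 ≡ 293 (mod 479). The two roots are 47 and 432.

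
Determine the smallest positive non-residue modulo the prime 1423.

3

(2/1423) = +1, so 2 is a residue.
(3/1423) = −1, so 3 is the smallest positive non-residue mod 1423.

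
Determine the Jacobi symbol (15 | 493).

Reciprocity: 15 ≡ 3 and 493 ≡ 1 (mod 4), so (15/493) = +(493/15).
Reduce top mod 15: now compute (13/15).
Reciprocity: 13 ≡ 1 and 15 ≡ 3 (mod 4), so (13/15) = +(15/13).
Reduce top mod 13: now compute (2/13).
Pull out 2: since 13 ≡ 5 (mod 8), (2/13) = -1.
Reached (1/13) = 1. Collecting the sign flips along the way, the symbol is -1.

-1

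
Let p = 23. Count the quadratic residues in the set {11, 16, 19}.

(11/23) = -1 → non-residue.
(16/23) = +1 → QR.
(19/23) = -1 → non-residue.
Total quadratic residues among the 3: 1.

1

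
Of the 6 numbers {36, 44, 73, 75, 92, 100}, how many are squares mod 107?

(36/107) = +1 → QR.
(44/107) = +1 → QR.
(73/107) = -1 → non-residue.
(75/107) = +1 → QR.
(92/107) = +1 → QR.
(100/107) = +1 → QR.
Total quadratic residues among the 6: 5.

5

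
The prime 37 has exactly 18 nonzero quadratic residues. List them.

1,3,4,7,9,10,11,12,16,21,25,26,27,28,30,33,34,36

Square k = 1,…,18 (k and 37−k give the same square):
1²=1, 2²=4, 3²=9, 4²=16, 5²=25, 6²=36, 7²≡12, 8²≡27, 9²≡7, 10²≡26, 11²≡10, 12²≡33, 13²≡21, 14²≡11, 15²≡3, 16²≡34, 17²≡30, 18²≡28 (mod 37).
So the quadratic residues mod 37 are {1, 3, 4, 7, 9, 10, 11, 12, 16, 21, 25, 26, 27, 28, 30, 33, 34, 36}.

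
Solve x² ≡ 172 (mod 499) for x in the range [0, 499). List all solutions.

190, 309

Since 499 ≡ 3 (mod 4), a square root of 172 is 172^((499+1)/4) = 172^125 mod 499.
Repeated squaring: 172^2≡143, 172^4≡489, 172^8≡100, 172^16≡20, 172^32≡400, 172^64≡320 (mod 499).
172^125 = 172^(64+32+16+8+4+1) ≡ 190 (mod 499).
Check: 190² = 36100 ≡ 172 (mod 499). The two roots are 190 and 309.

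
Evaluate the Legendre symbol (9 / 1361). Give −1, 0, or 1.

Reciprocity: 9 ≡ 1 and 1361 ≡ 1 (mod 4), so (9/1361) = +(1361/9).
Reduce top mod 9: now compute (2/9).
Pull out 2: since 9 ≡ 1 (mod 8), (2/9) = +1.
Reached (1/9) = 1. Collecting the sign flips along the way, the symbol is +1.

1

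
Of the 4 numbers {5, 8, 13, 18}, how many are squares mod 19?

1

(5/19) = +1 → QR.
(8/19) = -1 → non-residue.
(13/19) = -1 → non-residue.
(18/19) = -1 → non-residue.
Total quadratic residues among the 4: 1.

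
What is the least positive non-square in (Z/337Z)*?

5

(2/337) = +1, so 2 is a residue.
(3/337) = +1, so 3 is a residue.
(4/337) = +1, so 4 is a residue.
(5/337) = −1, so 5 is the smallest positive non-residue mod 337.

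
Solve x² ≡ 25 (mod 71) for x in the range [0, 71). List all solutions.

Since 71 ≡ 3 (mod 4), a square root of 25 is 25^((71+1)/4) = 25^18 mod 71.
Repeated squaring: 25^2≡57, 25^4≡54, 25^8≡5, 25^16≡25 (mod 71).
25^18 = 25^(16+2) ≡ 5 (mod 71).
Check: 5² = 25 ≡ 25 (mod 71). The two roots are 5 and 66.

5, 66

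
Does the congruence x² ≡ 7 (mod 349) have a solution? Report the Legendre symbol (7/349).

Euler's criterion: (7/349) ≡ 7^174 (mod 349).
7^2 ≡ 49 (mod 349)
7^4 ≡ 307 (mod 349)
7^8 ≡ 19 (mod 349)
7^16 ≡ 12 (mod 349)
7^32 ≡ 144 (mod 349)
7^64 ≡ 145 (mod 349)
7^128 ≡ 85 (mod 349)
7^174 = 7^(128+32+8+4+2) ≡ 348 (mod 349).
Result is 348 ≡ −1, so (7/349) = −1.

-1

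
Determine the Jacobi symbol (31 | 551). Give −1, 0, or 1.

Reciprocity: 31 ≡ 3 and 551 ≡ 3 (mod 4), so (31/551) = −(551/31).
Reduce top mod 31: now compute (24/31).
Pull out 2^3: since 31 ≡ 7 (mod 8), (2/31) = +1, so (2/31)^3 = +1.
Reciprocity: 3 ≡ 3 and 31 ≡ 3 (mod 4), so (3/31) = −(31/3).
Reduce top mod 3: now compute (1/3).
Reached (1/3) = 1. Collecting the sign flips along the way, the symbol is +1.

1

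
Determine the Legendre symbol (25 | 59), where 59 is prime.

1

Euler's criterion: (25/59) ≡ 25^29 (mod 59).
25^2 ≡ 35 (mod 59)
25^4 ≡ 45 (mod 59)
25^8 ≡ 19 (mod 59)
25^16 ≡ 7 (mod 59)
25^29 = 25^(16+8+4+1) ≡ 1 (mod 59).
Result is 1, so (25/59) = 1.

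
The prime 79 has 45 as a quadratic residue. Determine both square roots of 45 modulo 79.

Since 79 ≡ 3 (mod 4), a square root of 45 is 45^((79+1)/4) = 45^20 mod 79.
Repeated squaring: 45^2≡50, 45^4≡51, 45^8≡73, 45^16≡36 (mod 79).
45^20 = 45^(16+4) ≡ 19 (mod 79).
Check: 19² = 361 ≡ 45 (mod 79). The two roots are 19 and 60.

19, 60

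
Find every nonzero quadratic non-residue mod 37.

2 5 6 8 13 14 15 17 18 19 20 22 23 24 29 31 32 35

Square k = 1,…,18 (k and 37−k give the same square):
1²=1, 2²=4, 3²=9, 4²=16, 5²=25, 6²=36, 7²≡12, 8²≡27, 9²≡7, 10²≡26, 11²≡10, 12²≡33, 13²≡21, 14²≡11, 15²≡3, 16²≡34, 17²≡30, 18²≡28 (mod 37).
The residues are {1, 3, 4, 7, 9, 10, 11, 12, 16, 21, 25, 26, 27, 28, 30, 33, 34, 36}; the non-residues are the remaining 18 nonzero classes.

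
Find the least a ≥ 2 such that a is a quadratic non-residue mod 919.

3

(2/919) = +1, so 2 is a residue.
(3/919) = −1, so 3 is the smallest positive non-residue mod 919.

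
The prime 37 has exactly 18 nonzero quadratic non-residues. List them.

Square k = 1,…,18 (k and 37−k give the same square):
1²=1, 2²=4, 3²=9, 4²=16, 5²=25, 6²=36, 7²≡12, 8²≡27, 9²≡7, 10²≡26, 11²≡10, 12²≡33, 13²≡21, 14²≡11, 15²≡3, 16²≡34, 17²≡30, 18²≡28 (mod 37).
The residues are {1, 3, 4, 7, 9, 10, 11, 12, 16, 21, 25, 26, 27, 28, 30, 33, 34, 36}; the non-residues are the remaining 18 nonzero classes.

2 5 6 8 13 14 15 17 18 19 20 22 23 24 29 31 32 35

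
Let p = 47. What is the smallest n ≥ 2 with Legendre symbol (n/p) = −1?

5

(2/47) = +1, so 2 is a residue.
(3/47) = +1, so 3 is a residue.
(4/47) = +1, so 4 is a residue.
(5/47) = −1, so 5 is the smallest positive non-residue mod 47.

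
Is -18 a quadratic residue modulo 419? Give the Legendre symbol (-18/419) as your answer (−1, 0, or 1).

1

Euler's criterion: (-18/419) ≡ 401^209 (mod 419).
401^2 ≡ 324 (mod 419)
401^4 ≡ 226 (mod 419)
401^8 ≡ 377 (mod 419)
401^16 ≡ 88 (mod 419)
401^32 ≡ 202 (mod 419)
401^64 ≡ 161 (mod 419)
401^128 ≡ 362 (mod 419)
401^209 = 401^(128+64+16+1) ≡ 1 (mod 419).
Result is 1, so (-18/419) = 1.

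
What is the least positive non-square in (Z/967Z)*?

3

(2/967) = +1, so 2 is a residue.
(3/967) = −1, so 3 is the smallest positive non-residue mod 967.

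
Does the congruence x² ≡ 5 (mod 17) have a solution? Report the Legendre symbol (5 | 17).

Euler's criterion: (5/17) ≡ 5^8 (mod 17).
5^2 ≡ 8 (mod 17)
5^4 ≡ 13 (mod 17)
5^8 ≡ 16 (mod 17)
5^8 = 5^(8) ≡ 16 (mod 17).
Result is 16 ≡ −1, so (5/17) = −1.

-1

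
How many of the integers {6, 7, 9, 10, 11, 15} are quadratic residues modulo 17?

2

(6/17) = -1 → non-residue.
(7/17) = -1 → non-residue.
(9/17) = +1 → QR.
(10/17) = -1 → non-residue.
(11/17) = -1 → non-residue.
(15/17) = +1 → QR.
Total quadratic residues among the 6: 2.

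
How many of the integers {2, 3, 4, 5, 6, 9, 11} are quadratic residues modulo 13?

3

(2/13) = -1 → non-residue.
(3/13) = +1 → QR.
(4/13) = +1 → QR.
(5/13) = -1 → non-residue.
(6/13) = -1 → non-residue.
(9/13) = +1 → QR.
(11/13) = -1 → non-residue.
Total quadratic residues among the 7: 3.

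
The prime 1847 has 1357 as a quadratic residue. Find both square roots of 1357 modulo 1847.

Since 1847 ≡ 3 (mod 4), a square root of 1357 is 1357^((1847+1)/4) = 1357^462 mod 1847.
Repeated squaring: 1357^2≡1837, 1357^4≡100, 1357^8≡765, 1357^16≡1573, 1357^32≡1196, 1357^64≡838, 1357^128≡384, 1357^256≡1543 (mod 1847).
1357^462 = 1357^(256+128+64+8+4+2) ≡ 264 (mod 1847).
Check: 264² = 69696 ≡ 1357 (mod 1847). The two roots are 264 and 1583.

264, 1583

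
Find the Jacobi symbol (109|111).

-1

Reciprocity: 109 ≡ 1 and 111 ≡ 3 (mod 4), so (109/111) = +(111/109).
Reduce top mod 109: now compute (2/109).
Pull out 2: since 109 ≡ 5 (mod 8), (2/109) = -1.
Reached (1/109) = 1. Collecting the sign flips along the way, the symbol is -1.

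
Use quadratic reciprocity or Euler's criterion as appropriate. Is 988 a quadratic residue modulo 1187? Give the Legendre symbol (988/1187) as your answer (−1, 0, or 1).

-1

Euler's criterion: (988/1187) ≡ 988^593 (mod 1187).
988^2 ≡ 430 (mod 1187)
988^4 ≡ 915 (mod 1187)
988^8 ≡ 390 (mod 1187)
988^16 ≡ 164 (mod 1187)
988^32 ≡ 782 (mod 1187)
988^64 ≡ 219 (mod 1187)
988^128 ≡ 481 (mod 1187)
988^256 ≡ 1083 (mod 1187)
988^512 ≡ 133 (mod 1187)
988^593 = 988^(512+64+16+1) ≡ 1186 (mod 1187).
Result is 1186 ≡ −1, so (988/1187) = −1.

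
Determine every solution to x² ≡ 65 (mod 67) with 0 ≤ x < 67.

20, 47

Since 67 ≡ 3 (mod 4), a square root of 65 is 65^((67+1)/4) = 65^17 mod 67.
Repeated squaring: 65^2≡4, 65^4≡16, 65^8≡55, 65^16≡10 (mod 67).
65^17 = 65^(16+1) ≡ 47 (mod 67).
Check: 47² = 2209 ≡ 65 (mod 67). The two roots are 20 and 47.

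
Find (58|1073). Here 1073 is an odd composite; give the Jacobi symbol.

0

Pull out 2: since 1073 ≡ 1 (mod 8), (2/1073) = +1.
Reciprocity: 29 ≡ 1 and 1073 ≡ 1 (mod 4), so (29/1073) = +(1073/29).
Reduce top mod 29: now compute (0/29).
Top reduces to 0: gcd > 1, so the symbol is 0.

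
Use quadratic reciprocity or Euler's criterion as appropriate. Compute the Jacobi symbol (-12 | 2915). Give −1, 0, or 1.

-1

First reduce: -12 ≡ 2903 (mod 2915).
Reciprocity: 2903 ≡ 3 and 2915 ≡ 3 (mod 4), so (2903/2915) = −(2915/2903).
Reduce top mod 2903: now compute (12/2903).
Pull out 2^2: since 2903 ≡ 7 (mod 8), (2/2903) = +1, so (2/2903)^2 = +1.
Reciprocity: 3 ≡ 3 and 2903 ≡ 3 (mod 4), so (3/2903) = −(2903/3).
Reduce top mod 3: now compute (2/3).
Pull out 2: since 3 ≡ 3 (mod 8), (2/3) = -1.
Reached (1/3) = 1. Collecting the sign flips along the way, the symbol is -1.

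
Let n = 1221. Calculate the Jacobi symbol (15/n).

0

Reciprocity: 15 ≡ 3 and 1221 ≡ 1 (mod 4), so (15/1221) = +(1221/15).
Reduce top mod 15: now compute (6/15).
Pull out 2: since 15 ≡ 7 (mod 8), (2/15) = +1.
Reciprocity: 3 ≡ 3 and 15 ≡ 3 (mod 4), so (3/15) = −(15/3).
Reduce top mod 3: now compute (0/3).
Top reduces to 0: gcd > 1, so the symbol is 0.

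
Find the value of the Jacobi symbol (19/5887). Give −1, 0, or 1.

Reciprocity: 19 ≡ 3 and 5887 ≡ 3 (mod 4), so (19/5887) = −(5887/19).
Reduce top mod 19: now compute (16/19).
Pull out 2^4: since 19 ≡ 3 (mod 8), (2/19) = -1, so (2/19)^4 = +1.
Reached (1/19) = 1. Collecting the sign flips along the way, the symbol is -1.

-1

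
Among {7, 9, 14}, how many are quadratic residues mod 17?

(7/17) = -1 → non-residue.
(9/17) = +1 → QR.
(14/17) = -1 → non-residue.
Total quadratic residues among the 3: 1.

1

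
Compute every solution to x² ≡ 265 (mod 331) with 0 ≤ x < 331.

Since 331 ≡ 3 (mod 4), a square root of 265 is 265^((331+1)/4) = 265^83 mod 331.
Repeated squaring: 265^2≡53, 265^4≡161, 265^8≡103, 265^16≡17, 265^32≡289, 265^64≡109 (mod 331).
265^83 = 265^(64+16+2+1) ≡ 179 (mod 331).
Check: 179² = 32041 ≡ 265 (mod 331). The two roots are 152 and 179.

152, 179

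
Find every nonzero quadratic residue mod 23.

Square k = 1,…,11 (k and 23−k give the same square):
1²=1, 2²=4, 3²=9, 4²=16, 5²≡2, 6²≡13, 7²≡3, 8²≡18, 9²≡12, 10²≡8, 11²≡6 (mod 23).
So the quadratic residues mod 23 are {1, 2, 3, 4, 6, 8, 9, 12, 13, 16, 18}.

1 2 3 4 6 8 9 12 13 16 18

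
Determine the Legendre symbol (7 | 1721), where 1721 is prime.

-1

Reciprocity: 7 ≡ 3 and 1721 ≡ 1 (mod 4), so (7/1721) = +(1721/7).
Reduce top mod 7: now compute (6/7).
Pull out 2: since 7 ≡ 7 (mod 8), (2/7) = +1.
Reciprocity: 3 ≡ 3 and 7 ≡ 3 (mod 4), so (3/7) = −(7/3).
Reduce top mod 3: now compute (1/3).
Reached (1/3) = 1. Collecting the sign flips along the way, the symbol is -1.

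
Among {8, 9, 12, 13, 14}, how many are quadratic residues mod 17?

3

(8/17) = +1 → QR.
(9/17) = +1 → QR.
(12/17) = -1 → non-residue.
(13/17) = +1 → QR.
(14/17) = -1 → non-residue.
Total quadratic residues among the 5: 3.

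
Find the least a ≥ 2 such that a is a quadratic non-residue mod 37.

2

(2/37) = −1, so 2 is the smallest positive non-residue mod 37.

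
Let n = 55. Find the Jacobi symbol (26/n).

1

Pull out 2: since 55 ≡ 7 (mod 8), (2/55) = +1.
Reciprocity: 13 ≡ 1 and 55 ≡ 3 (mod 4), so (13/55) = +(55/13).
Reduce top mod 13: now compute (3/13).
Reciprocity: 3 ≡ 3 and 13 ≡ 1 (mod 4), so (3/13) = +(13/3).
Reduce top mod 3: now compute (1/3).
Reached (1/3) = 1. Collecting the sign flips along the way, the symbol is +1.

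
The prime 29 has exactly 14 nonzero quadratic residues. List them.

Square k = 1,…,14 (k and 29−k give the same square):
1²=1, 2²=4, 3²=9, 4²=16, 5²=25, 6²≡7, 7²≡20, 8²≡6, 9²≡23, 10²≡13, 11²≡5, 12²≡28, 13²≡24, 14²≡22 (mod 29).
So the quadratic residues mod 29 are {1, 4, 5, 6, 7, 9, 13, 16, 20, 22, 23, 24, 25, 28}.

1 4 5 6 7 9 13 16 20 22 23 24 25 28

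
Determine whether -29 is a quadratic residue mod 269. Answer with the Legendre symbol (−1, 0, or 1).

First reduce: -29 ≡ 240 (mod 269).
Pull out 2^4: since 269 ≡ 5 (mod 8), (2/269) = -1, so (2/269)^4 = +1.
Reciprocity: 15 ≡ 3 and 269 ≡ 1 (mod 4), so (15/269) = +(269/15).
Reduce top mod 15: now compute (14/15).
Pull out 2: since 15 ≡ 7 (mod 8), (2/15) = +1.
Reciprocity: 7 ≡ 3 and 15 ≡ 3 (mod 4), so (7/15) = −(15/7).
Reduce top mod 7: now compute (1/7).
Reached (1/7) = 1. Collecting the sign flips along the way, the symbol is -1.

-1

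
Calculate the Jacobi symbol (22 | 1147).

Pull out 2: since 1147 ≡ 3 (mod 8), (2/1147) = -1.
Reciprocity: 11 ≡ 3 and 1147 ≡ 3 (mod 4), so (11/1147) = −(1147/11).
Reduce top mod 11: now compute (3/11).
Reciprocity: 3 ≡ 3 and 11 ≡ 3 (mod 4), so (3/11) = −(11/3).
Reduce top mod 3: now compute (2/3).
Pull out 2: since 3 ≡ 3 (mod 8), (2/3) = -1.
Reached (1/3) = 1. Collecting the sign flips along the way, the symbol is +1.

1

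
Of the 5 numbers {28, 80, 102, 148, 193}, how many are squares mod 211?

3

(28/211) = -1 → non-residue.
(80/211) = +1 → QR.
(102/211) = -1 → non-residue.
(148/211) = +1 → QR.
(193/211) = +1 → QR.
Total quadratic residues among the 5: 3.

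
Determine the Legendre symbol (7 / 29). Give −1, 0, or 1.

1

Euler's criterion: (7/29) ≡ 7^14 (mod 29).
7^2 ≡ 20 (mod 29)
7^4 ≡ 23 (mod 29)
7^8 ≡ 7 (mod 29)
7^14 = 7^(8+4+2) ≡ 1 (mod 29).
Result is 1, so (7/29) = 1.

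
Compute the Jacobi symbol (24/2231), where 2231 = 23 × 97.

Pull out 2^3: since 2231 ≡ 7 (mod 8), (2/2231) = +1, so (2/2231)^3 = +1.
Reciprocity: 3 ≡ 3 and 2231 ≡ 3 (mod 4), so (3/2231) = −(2231/3).
Reduce top mod 3: now compute (2/3).
Pull out 2: since 3 ≡ 3 (mod 8), (2/3) = -1.
Reached (1/3) = 1. Collecting the sign flips along the way, the symbol is +1.

1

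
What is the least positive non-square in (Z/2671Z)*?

(2/2671) = +1, so 2 is a residue.
(3/2671) = −1, so 3 is the smallest positive non-residue mod 2671.

3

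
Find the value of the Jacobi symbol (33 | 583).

Reciprocity: 33 ≡ 1 and 583 ≡ 3 (mod 4), so (33/583) = +(583/33).
Reduce top mod 33: now compute (22/33).
Pull out 2: since 33 ≡ 1 (mod 8), (2/33) = +1.
Reciprocity: 11 ≡ 3 and 33 ≡ 1 (mod 4), so (11/33) = +(33/11).
Reduce top mod 11: now compute (0/11).
Top reduces to 0: gcd > 1, so the symbol is 0.

0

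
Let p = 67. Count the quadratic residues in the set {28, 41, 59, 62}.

(28/67) = -1 → non-residue.
(41/67) = -1 → non-residue.
(59/67) = +1 → QR.
(62/67) = +1 → QR.
Total quadratic residues among the 4: 2.

2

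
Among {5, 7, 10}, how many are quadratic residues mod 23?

(5/23) = -1 → non-residue.
(7/23) = -1 → non-residue.
(10/23) = -1 → non-residue.
Total quadratic residues among the 3: 0.

0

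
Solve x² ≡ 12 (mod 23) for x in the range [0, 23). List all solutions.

Since 23 ≡ 3 (mod 4), a square root of 12 is 12^((23+1)/4) = 12^6 mod 23.
Repeated squaring: 12^2≡6, 12^4≡13 (mod 23).
12^6 = 12^(4+2) ≡ 9 (mod 23).
Check: 9² = 81 ≡ 12 (mod 23). The two roots are 9 and 14.

9, 14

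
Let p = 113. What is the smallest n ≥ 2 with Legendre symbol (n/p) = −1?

3

(2/113) = +1, so 2 is a residue.
(3/113) = −1, so 3 is the smallest positive non-residue mod 113.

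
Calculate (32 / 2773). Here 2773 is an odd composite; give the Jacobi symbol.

-1

Pull out 2^5: since 2773 ≡ 5 (mod 8), (2/2773) = -1, so (2/2773)^5 = -1.
Reached (1/2773) = 1. Collecting the sign flips along the way, the symbol is -1.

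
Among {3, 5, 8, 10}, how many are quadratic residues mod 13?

(3/13) = +1 → QR.
(5/13) = -1 → non-residue.
(8/13) = -1 → non-residue.
(10/13) = +1 → QR.
Total quadratic residues among the 4: 2.

2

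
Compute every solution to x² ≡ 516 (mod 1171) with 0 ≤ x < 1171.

Since 1171 ≡ 3 (mod 4), a square root of 516 is 516^((1171+1)/4) = 516^293 mod 1171.
Repeated squaring: 516^2≡439, 516^4≡677, 516^8≡468, 516^16≡47, 516^32≡1038, 516^64≡124, 516^128≡153, 516^256≡1160 (mod 1171).
516^293 = 516^(256+32+4+1) ≡ 305 (mod 1171).
Check: 305² = 93025 ≡ 516 (mod 1171). The two roots are 305 and 866.

305, 866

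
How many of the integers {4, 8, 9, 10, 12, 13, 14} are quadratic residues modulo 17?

4

(4/17) = +1 → QR.
(8/17) = +1 → QR.
(9/17) = +1 → QR.
(10/17) = -1 → non-residue.
(12/17) = -1 → non-residue.
(13/17) = +1 → QR.
(14/17) = -1 → non-residue.
Total quadratic residues among the 7: 4.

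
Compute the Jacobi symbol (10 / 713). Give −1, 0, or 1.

-1

Pull out 2: since 713 ≡ 1 (mod 8), (2/713) = +1.
Reciprocity: 5 ≡ 1 and 713 ≡ 1 (mod 4), so (5/713) = +(713/5).
Reduce top mod 5: now compute (3/5).
Reciprocity: 3 ≡ 3 and 5 ≡ 1 (mod 4), so (3/5) = +(5/3).
Reduce top mod 3: now compute (2/3).
Pull out 2: since 3 ≡ 3 (mod 8), (2/3) = -1.
Reached (1/3) = 1. Collecting the sign flips along the way, the symbol is -1.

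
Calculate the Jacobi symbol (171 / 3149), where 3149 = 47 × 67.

Reciprocity: 171 ≡ 3 and 3149 ≡ 1 (mod 4), so (171/3149) = +(3149/171).
Reduce top mod 171: now compute (71/171).
Reciprocity: 71 ≡ 3 and 171 ≡ 3 (mod 4), so (71/171) = −(171/71).
Reduce top mod 71: now compute (29/71).
Reciprocity: 29 ≡ 1 and 71 ≡ 3 (mod 4), so (29/71) = +(71/29).
Reduce top mod 29: now compute (13/29).
Reciprocity: 13 ≡ 1 and 29 ≡ 1 (mod 4), so (13/29) = +(29/13).
Reduce top mod 13: now compute (3/13).
Reciprocity: 3 ≡ 3 and 13 ≡ 1 (mod 4), so (3/13) = +(13/3).
Reduce top mod 3: now compute (1/3).
Reached (1/3) = 1. Collecting the sign flips along the way, the symbol is -1.

-1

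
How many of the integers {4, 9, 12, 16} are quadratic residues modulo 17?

3

(4/17) = +1 → QR.
(9/17) = +1 → QR.
(12/17) = -1 → non-residue.
(16/17) = +1 → QR.
Total quadratic residues among the 4: 3.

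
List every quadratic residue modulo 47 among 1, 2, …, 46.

1,2,3,4,6,7,8,9,12,14,16,17,18,21,24,25,27,28,32,34,36,37,42

Square k = 1,…,23 (k and 47−k give the same square):
1²=1, 2²=4, 3²=9, 4²=16, 5²=25, 6²=36, 7²≡2, 8²≡17, 9²≡34, 10²≡6, 11²≡27, 12²≡3, 13²≡28, 14²≡8, 15²≡37, 16²≡21, 17²≡7, 18²≡42, 19²≡32, 20²≡24, 21²≡18, 22²≡14, 23²≡12 (mod 47).
So the quadratic residues mod 47 are {1, 2, 3, 4, 6, 7, 8, 9, 12, 14, 16, 17, 18, 21, 24, 25, 27, 28, 32, 34, 36, 37, 42}.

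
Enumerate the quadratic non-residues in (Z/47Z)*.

Square k = 1,…,23 (k and 47−k give the same square):
1²=1, 2²=4, 3²=9, 4²=16, 5²=25, 6²=36, 7²≡2, 8²≡17, 9²≡34, 10²≡6, 11²≡27, 12²≡3, 13²≡28, 14²≡8, 15²≡37, 16²≡21, 17²≡7, 18²≡42, 19²≡32, 20²≡24, 21²≡18, 22²≡14, 23²≡12 (mod 47).
The residues are {1, 2, 3, 4, 6, 7, 8, 9, 12, 14, 16, 17, 18, 21, 24, 25, 27, 28, 32, 34, 36, 37, 42}; the non-residues are the remaining 23 nonzero classes.

5, 10, 11, 13, 15, 19, 20, 22, 23, 26, 29, 30, 31, 33, 35, 38, 39, 40, 41, 43, 44, 45, 46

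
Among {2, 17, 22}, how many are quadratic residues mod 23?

(2/23) = +1 → QR.
(17/23) = -1 → non-residue.
(22/23) = -1 → non-residue.
Total quadratic residues among the 3: 1.

1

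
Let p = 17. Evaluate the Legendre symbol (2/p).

1

Euler's criterion: (2/17) ≡ 2^8 (mod 17).
2^2 ≡ 4 (mod 17)
2^4 ≡ 16 (mod 17)
2^8 ≡ 1 (mod 17)
2^8 = 2^(8) ≡ 1 (mod 17).
Result is 1, so (2/17) = 1.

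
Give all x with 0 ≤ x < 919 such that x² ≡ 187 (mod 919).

45, 874

Since 919 ≡ 3 (mod 4), a square root of 187 is 187^((919+1)/4) = 187^230 mod 919.
Repeated squaring: 187^2≡47, 187^4≡371, 187^8≡710, 187^16≡488, 187^32≡123, 187^64≡425, 187^128≡501 (mod 919).
187^230 = 187^(128+64+32+4+2) ≡ 45 (mod 919).
Check: 45² = 2025 ≡ 187 (mod 919). The two roots are 45 and 874.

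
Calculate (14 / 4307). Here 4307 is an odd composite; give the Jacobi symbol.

1

Pull out 2: since 4307 ≡ 3 (mod 8), (2/4307) = -1.
Reciprocity: 7 ≡ 3 and 4307 ≡ 3 (mod 4), so (7/4307) = −(4307/7).
Reduce top mod 7: now compute (2/7).
Pull out 2: since 7 ≡ 7 (mod 8), (2/7) = +1.
Reached (1/7) = 1. Collecting the sign flips along the way, the symbol is +1.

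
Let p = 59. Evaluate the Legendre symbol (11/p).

Euler's criterion: (11/59) ≡ 11^29 (mod 59).
11^2 ≡ 3 (mod 59)
11^4 ≡ 9 (mod 59)
11^8 ≡ 22 (mod 59)
11^16 ≡ 12 (mod 59)
11^29 = 11^(16+8+4+1) ≡ 58 (mod 59).
Result is 58 ≡ −1, so (11/59) = −1.

-1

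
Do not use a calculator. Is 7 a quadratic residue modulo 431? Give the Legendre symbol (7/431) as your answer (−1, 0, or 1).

-1

Reciprocity: 7 ≡ 3 and 431 ≡ 3 (mod 4), so (7/431) = −(431/7).
Reduce top mod 7: now compute (4/7).
Pull out 2^2: since 7 ≡ 7 (mod 8), (2/7) = +1, so (2/7)^2 = +1.
Reached (1/7) = 1. Collecting the sign flips along the way, the symbol is -1.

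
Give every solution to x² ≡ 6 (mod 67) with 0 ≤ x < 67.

Since 67 ≡ 3 (mod 4), a square root of 6 is 6^((67+1)/4) = 6^17 mod 67.
Repeated squaring: 6^2≡36, 6^4≡23, 6^8≡60, 6^16≡49 (mod 67).
6^17 = 6^(16+1) ≡ 26 (mod 67).
Check: 26² = 676 ≡ 6 (mod 67). The two roots are 26 and 41.

26, 41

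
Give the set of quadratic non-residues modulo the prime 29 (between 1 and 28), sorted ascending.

Square k = 1,…,14 (k and 29−k give the same square):
1²=1, 2²=4, 3²=9, 4²=16, 5²=25, 6²≡7, 7²≡20, 8²≡6, 9²≡23, 10²≡13, 11²≡5, 12²≡28, 13²≡24, 14²≡22 (mod 29).
The residues are {1, 4, 5, 6, 7, 9, 13, 16, 20, 22, 23, 24, 25, 28}; the non-residues are the remaining 14 nonzero classes.

2, 3, 8, 10, 11, 12, 14, 15, 17, 18, 19, 21, 26, 27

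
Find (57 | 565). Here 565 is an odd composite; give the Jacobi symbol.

Reciprocity: 57 ≡ 1 and 565 ≡ 1 (mod 4), so (57/565) = +(565/57).
Reduce top mod 57: now compute (52/57).
Pull out 2^2: since 57 ≡ 1 (mod 8), (2/57) = +1, so (2/57)^2 = +1.
Reciprocity: 13 ≡ 1 and 57 ≡ 1 (mod 4), so (13/57) = +(57/13).
Reduce top mod 13: now compute (5/13).
Reciprocity: 5 ≡ 1 and 13 ≡ 1 (mod 4), so (5/13) = +(13/5).
Reduce top mod 5: now compute (3/5).
Reciprocity: 3 ≡ 3 and 5 ≡ 1 (mod 4), so (3/5) = +(5/3).
Reduce top mod 3: now compute (2/3).
Pull out 2: since 3 ≡ 3 (mod 8), (2/3) = -1.
Reached (1/3) = 1. Collecting the sign flips along the way, the symbol is -1.

-1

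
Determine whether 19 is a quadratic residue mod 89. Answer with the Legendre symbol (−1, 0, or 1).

-1

Euler's criterion: (19/89) ≡ 19^44 (mod 89).
19^2 ≡ 5 (mod 89)
19^4 ≡ 25 (mod 89)
19^8 ≡ 2 (mod 89)
19^16 ≡ 4 (mod 89)
19^32 ≡ 16 (mod 89)
19^44 = 19^(32+8+4) ≡ 88 (mod 89).
Result is 88 ≡ −1, so (19/89) = −1.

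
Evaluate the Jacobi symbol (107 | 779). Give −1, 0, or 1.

Reciprocity: 107 ≡ 3 and 779 ≡ 3 (mod 4), so (107/779) = −(779/107).
Reduce top mod 107: now compute (30/107).
Pull out 2: since 107 ≡ 3 (mod 8), (2/107) = -1.
Reciprocity: 15 ≡ 3 and 107 ≡ 3 (mod 4), so (15/107) = −(107/15).
Reduce top mod 15: now compute (2/15).
Pull out 2: since 15 ≡ 7 (mod 8), (2/15) = +1.
Reached (1/15) = 1. Collecting the sign flips along the way, the symbol is -1.

-1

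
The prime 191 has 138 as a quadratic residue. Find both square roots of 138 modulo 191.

Since 191 ≡ 3 (mod 4), a square root of 138 is 138^((191+1)/4) = 138^48 mod 191.
Repeated squaring: 138^2≡135, 138^4≡80, 138^8≡97, 138^16≡50, 138^32≡17 (mod 191).
138^48 = 138^(32+16) ≡ 86 (mod 191).
Check: 86² = 7396 ≡ 138 (mod 191). The two roots are 86 and 105.

86, 105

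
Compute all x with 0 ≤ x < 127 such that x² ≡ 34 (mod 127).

Since 127 ≡ 3 (mod 4), a square root of 34 is 34^((127+1)/4) = 34^32 mod 127.
Repeated squaring: 34^2≡13, 34^4≡42, 34^8≡113, 34^16≡69, 34^32≡62 (mod 127).
34^32 = 34^(32) ≡ 62 (mod 127).
Check: 62² = 3844 ≡ 34 (mod 127). The two roots are 62 and 65.

62, 65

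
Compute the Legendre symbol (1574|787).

0

First reduce: 1574 ≡ 0 (mod 787).
Top reduces to 0: gcd > 1, so the symbol is 0.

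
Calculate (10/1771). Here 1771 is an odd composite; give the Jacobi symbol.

Pull out 2: since 1771 ≡ 3 (mod 8), (2/1771) = -1.
Reciprocity: 5 ≡ 1 and 1771 ≡ 3 (mod 4), so (5/1771) = +(1771/5).
Reduce top mod 5: now compute (1/5).
Reached (1/5) = 1. Collecting the sign flips along the way, the symbol is -1.

-1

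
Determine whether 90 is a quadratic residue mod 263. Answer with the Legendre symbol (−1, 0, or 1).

Pull out 2: since 263 ≡ 7 (mod 8), (2/263) = +1.
Reciprocity: 45 ≡ 1 and 263 ≡ 3 (mod 4), so (45/263) = +(263/45).
Reduce top mod 45: now compute (38/45).
Pull out 2: since 45 ≡ 5 (mod 8), (2/45) = -1.
Reciprocity: 19 ≡ 3 and 45 ≡ 1 (mod 4), so (19/45) = +(45/19).
Reduce top mod 19: now compute (7/19).
Reciprocity: 7 ≡ 3 and 19 ≡ 3 (mod 4), so (7/19) = −(19/7).
Reduce top mod 7: now compute (5/7).
Reciprocity: 5 ≡ 1 and 7 ≡ 3 (mod 4), so (5/7) = +(7/5).
Reduce top mod 5: now compute (2/5).
Pull out 2: since 5 ≡ 5 (mod 8), (2/5) = -1.
Reached (1/5) = 1. Collecting the sign flips along the way, the symbol is -1.

-1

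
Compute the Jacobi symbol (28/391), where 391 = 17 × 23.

Pull out 2^2: since 391 ≡ 7 (mod 8), (2/391) = +1, so (2/391)^2 = +1.
Reciprocity: 7 ≡ 3 and 391 ≡ 3 (mod 4), so (7/391) = −(391/7).
Reduce top mod 7: now compute (6/7).
Pull out 2: since 7 ≡ 7 (mod 8), (2/7) = +1.
Reciprocity: 3 ≡ 3 and 7 ≡ 3 (mod 4), so (3/7) = −(7/3).
Reduce top mod 3: now compute (1/3).
Reached (1/3) = 1. Collecting the sign flips along the way, the symbol is +1.

1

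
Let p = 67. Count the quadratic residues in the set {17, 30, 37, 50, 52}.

(17/67) = +1 → QR.
(30/67) = -1 → non-residue.
(37/67) = +1 → QR.
(50/67) = -1 → non-residue.
(52/67) = -1 → non-residue.
Total quadratic residues among the 5: 2.

2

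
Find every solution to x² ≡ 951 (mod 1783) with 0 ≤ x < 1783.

Since 1783 ≡ 3 (mod 4), a square root of 951 is 951^((1783+1)/4) = 951^446 mod 1783.
Repeated squaring: 951^2≡420, 951^4≡1666, 951^8≡1208, 951^16≡770, 951^32≡944, 951^64≡1419, 951^128≡554, 951^256≡240 (mod 1783).
951^446 = 951^(256+128+32+16+8+4+2) ≡ 663 (mod 1783).
Check: 663² = 439569 ≡ 951 (mod 1783). The two roots are 663 and 1120.

663, 1120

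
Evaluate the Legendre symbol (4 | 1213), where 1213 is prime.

Pull out 2^2: since 1213 ≡ 5 (mod 8), (2/1213) = -1, so (2/1213)^2 = +1.
Reached (1/1213) = 1. Collecting the sign flips along the way, the symbol is +1.

1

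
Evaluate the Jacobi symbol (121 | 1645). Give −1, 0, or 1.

Reciprocity: 121 ≡ 1 and 1645 ≡ 1 (mod 4), so (121/1645) = +(1645/121).
Reduce top mod 121: now compute (72/121).
Pull out 2^3: since 121 ≡ 1 (mod 8), (2/121) = +1, so (2/121)^3 = +1.
Reciprocity: 9 ≡ 1 and 121 ≡ 1 (mod 4), so (9/121) = +(121/9).
Reduce top mod 9: now compute (4/9).
Pull out 2^2: since 9 ≡ 1 (mod 8), (2/9) = +1, so (2/9)^2 = +1.
Reached (1/9) = 1. Collecting the sign flips along the way, the symbol is +1.

1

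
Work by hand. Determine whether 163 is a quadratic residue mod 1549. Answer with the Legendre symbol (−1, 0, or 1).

-1

Reciprocity: 163 ≡ 3 and 1549 ≡ 1 (mod 4), so (163/1549) = +(1549/163).
Reduce top mod 163: now compute (82/163).
Pull out 2: since 163 ≡ 3 (mod 8), (2/163) = -1.
Reciprocity: 41 ≡ 1 and 163 ≡ 3 (mod 4), so (41/163) = +(163/41).
Reduce top mod 41: now compute (40/41).
Pull out 2^3: since 41 ≡ 1 (mod 8), (2/41) = +1, so (2/41)^3 = +1.
Reciprocity: 5 ≡ 1 and 41 ≡ 1 (mod 4), so (5/41) = +(41/5).
Reduce top mod 5: now compute (1/5).
Reached (1/5) = 1. Collecting the sign flips along the way, the symbol is -1.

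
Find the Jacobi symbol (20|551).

1

Pull out 2^2: since 551 ≡ 7 (mod 8), (2/551) = +1, so (2/551)^2 = +1.
Reciprocity: 5 ≡ 1 and 551 ≡ 3 (mod 4), so (5/551) = +(551/5).
Reduce top mod 5: now compute (1/5).
Reached (1/5) = 1. Collecting the sign flips along the way, the symbol is +1.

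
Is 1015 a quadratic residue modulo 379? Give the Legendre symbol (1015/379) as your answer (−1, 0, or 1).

First reduce: 1015 ≡ 257 (mod 379).
Reciprocity: 257 ≡ 1 and 379 ≡ 3 (mod 4), so (257/379) = +(379/257).
Reduce top mod 257: now compute (122/257).
Pull out 2: since 257 ≡ 1 (mod 8), (2/257) = +1.
Reciprocity: 61 ≡ 1 and 257 ≡ 1 (mod 4), so (61/257) = +(257/61).
Reduce top mod 61: now compute (13/61).
Reciprocity: 13 ≡ 1 and 61 ≡ 1 (mod 4), so (13/61) = +(61/13).
Reduce top mod 13: now compute (9/13).
Reciprocity: 9 ≡ 1 and 13 ≡ 1 (mod 4), so (9/13) = +(13/9).
Reduce top mod 9: now compute (4/9).
Pull out 2^2: since 9 ≡ 1 (mod 8), (2/9) = +1, so (2/9)^2 = +1.
Reached (1/9) = 1. Collecting the sign flips along the way, the symbol is +1.

1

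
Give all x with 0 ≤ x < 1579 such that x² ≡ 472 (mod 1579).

Since 1579 ≡ 3 (mod 4), a square root of 472 is 472^((1579+1)/4) = 472^395 mod 1579.
Repeated squaring: 472^2≡145, 472^4≡498, 472^8≡101, 472^16≡727, 472^32≡1143, 472^64≡616, 472^128≡496, 472^256≡1271 (mod 1579).
472^395 = 472^(256+128+8+2+1) ≡ 684 (mod 1579).
Check: 684² = 467856 ≡ 472 (mod 1579). The two roots are 684 and 895.

684, 895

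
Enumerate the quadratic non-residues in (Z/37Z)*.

Square k = 1,…,18 (k and 37−k give the same square):
1²=1, 2²=4, 3²=9, 4²=16, 5²=25, 6²=36, 7²≡12, 8²≡27, 9²≡7, 10²≡26, 11²≡10, 12²≡33, 13²≡21, 14²≡11, 15²≡3, 16²≡34, 17²≡30, 18²≡28 (mod 37).
The residues are {1, 3, 4, 7, 9, 10, 11, 12, 16, 21, 25, 26, 27, 28, 30, 33, 34, 36}; the non-residues are the remaining 18 nonzero classes.

2 5 6 8 13 14 15 17 18 19 20 22 23 24 29 31 32 35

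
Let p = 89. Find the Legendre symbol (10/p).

Pull out 2: since 89 ≡ 1 (mod 8), (2/89) = +1.
Reciprocity: 5 ≡ 1 and 89 ≡ 1 (mod 4), so (5/89) = +(89/5).
Reduce top mod 5: now compute (4/5).
Pull out 2^2: since 5 ≡ 5 (mod 8), (2/5) = -1, so (2/5)^2 = +1.
Reached (1/5) = 1. Collecting the sign flips along the way, the symbol is +1.

1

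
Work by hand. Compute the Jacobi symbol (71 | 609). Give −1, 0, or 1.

Reciprocity: 71 ≡ 3 and 609 ≡ 1 (mod 4), so (71/609) = +(609/71).
Reduce top mod 71: now compute (41/71).
Reciprocity: 41 ≡ 1 and 71 ≡ 3 (mod 4), so (41/71) = +(71/41).
Reduce top mod 41: now compute (30/41).
Pull out 2: since 41 ≡ 1 (mod 8), (2/41) = +1.
Reciprocity: 15 ≡ 3 and 41 ≡ 1 (mod 4), so (15/41) = +(41/15).
Reduce top mod 15: now compute (11/15).
Reciprocity: 11 ≡ 3 and 15 ≡ 3 (mod 4), so (11/15) = −(15/11).
Reduce top mod 11: now compute (4/11).
Pull out 2^2: since 11 ≡ 3 (mod 8), (2/11) = -1, so (2/11)^2 = +1.
Reached (1/11) = 1. Collecting the sign flips along the way, the symbol is -1.

-1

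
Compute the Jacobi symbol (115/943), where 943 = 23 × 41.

0

Reciprocity: 115 ≡ 3 and 943 ≡ 3 (mod 4), so (115/943) = −(943/115).
Reduce top mod 115: now compute (23/115).
Reciprocity: 23 ≡ 3 and 115 ≡ 3 (mod 4), so (23/115) = −(115/23).
Reduce top mod 23: now compute (0/23).
Top reduces to 0: gcd > 1, so the symbol is 0.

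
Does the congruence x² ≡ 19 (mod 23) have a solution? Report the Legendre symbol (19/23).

Reciprocity: 19 ≡ 3 and 23 ≡ 3 (mod 4), so (19/23) = −(23/19).
Reduce top mod 19: now compute (4/19).
Pull out 2^2: since 19 ≡ 3 (mod 8), (2/19) = -1, so (2/19)^2 = +1.
Reached (1/19) = 1. Collecting the sign flips along the way, the symbol is -1.

-1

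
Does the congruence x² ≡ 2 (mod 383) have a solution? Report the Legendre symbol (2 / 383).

1

Pull out 2: since 383 ≡ 7 (mod 8), (2/383) = +1.
Reached (1/383) = 1. Collecting the sign flips along the way, the symbol is +1.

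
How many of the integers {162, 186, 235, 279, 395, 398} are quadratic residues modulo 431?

(162/431) = +1 → QR.
(186/431) = -1 → non-residue.
(235/431) = -1 → non-residue.
(279/431) = -1 → non-residue.
(395/431) = -1 → non-residue.
(398/431) = -1 → non-residue.
Total quadratic residues among the 6: 1.

1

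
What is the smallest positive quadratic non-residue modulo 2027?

2

(2/2027) = −1, so 2 is the smallest positive non-residue mod 2027.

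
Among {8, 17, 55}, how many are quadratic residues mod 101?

(8/101) = -1 → non-residue.
(17/101) = +1 → QR.
(55/101) = -1 → non-residue.
Total quadratic residues among the 3: 1.

1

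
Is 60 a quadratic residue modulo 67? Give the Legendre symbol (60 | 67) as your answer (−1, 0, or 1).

Pull out 2^2: since 67 ≡ 3 (mod 8), (2/67) = -1, so (2/67)^2 = +1.
Reciprocity: 15 ≡ 3 and 67 ≡ 3 (mod 4), so (15/67) = −(67/15).
Reduce top mod 15: now compute (7/15).
Reciprocity: 7 ≡ 3 and 15 ≡ 3 (mod 4), so (7/15) = −(15/7).
Reduce top mod 7: now compute (1/7).
Reached (1/7) = 1. Collecting the sign flips along the way, the symbol is +1.

1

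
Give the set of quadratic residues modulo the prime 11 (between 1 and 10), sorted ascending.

Square k = 1,…,5 (k and 11−k give the same square):
1²=1, 2²=4, 3²=9, 4²≡5, 5²≡3 (mod 11).
So the quadratic residues mod 11 are {1, 3, 4, 5, 9}.

1,3,4,5,9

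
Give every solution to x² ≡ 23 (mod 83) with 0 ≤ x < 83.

40, 43

Since 83 ≡ 3 (mod 4), a square root of 23 is 23^((83+1)/4) = 23^21 mod 83.
Repeated squaring: 23^2≡31, 23^4≡48, 23^8≡63, 23^16≡68 (mod 83).
23^21 = 23^(16+4+1) ≡ 40 (mod 83).
Check: 40² = 1600 ≡ 23 (mod 83). The two roots are 40 and 43.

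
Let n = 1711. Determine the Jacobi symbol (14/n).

1

Pull out 2: since 1711 ≡ 7 (mod 8), (2/1711) = +1.
Reciprocity: 7 ≡ 3 and 1711 ≡ 3 (mod 4), so (7/1711) = −(1711/7).
Reduce top mod 7: now compute (3/7).
Reciprocity: 3 ≡ 3 and 7 ≡ 3 (mod 4), so (3/7) = −(7/3).
Reduce top mod 3: now compute (1/3).
Reached (1/3) = 1. Collecting the sign flips along the way, the symbol is +1.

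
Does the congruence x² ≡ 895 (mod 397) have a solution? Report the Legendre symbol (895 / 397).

-1

First reduce: 895 ≡ 101 (mod 397).
Reciprocity: 101 ≡ 1 and 397 ≡ 1 (mod 4), so (101/397) = +(397/101).
Reduce top mod 101: now compute (94/101).
Pull out 2: since 101 ≡ 5 (mod 8), (2/101) = -1.
Reciprocity: 47 ≡ 3 and 101 ≡ 1 (mod 4), so (47/101) = +(101/47).
Reduce top mod 47: now compute (7/47).
Reciprocity: 7 ≡ 3 and 47 ≡ 3 (mod 4), so (7/47) = −(47/7).
Reduce top mod 7: now compute (5/7).
Reciprocity: 5 ≡ 1 and 7 ≡ 3 (mod 4), so (5/7) = +(7/5).
Reduce top mod 5: now compute (2/5).
Pull out 2: since 5 ≡ 5 (mod 8), (2/5) = -1.
Reached (1/5) = 1. Collecting the sign flips along the way, the symbol is -1.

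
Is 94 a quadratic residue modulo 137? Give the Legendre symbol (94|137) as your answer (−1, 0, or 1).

-1

Pull out 2: since 137 ≡ 1 (mod 8), (2/137) = +1.
Reciprocity: 47 ≡ 3 and 137 ≡ 1 (mod 4), so (47/137) = +(137/47).
Reduce top mod 47: now compute (43/47).
Reciprocity: 43 ≡ 3 and 47 ≡ 3 (mod 4), so (43/47) = −(47/43).
Reduce top mod 43: now compute (4/43).
Pull out 2^2: since 43 ≡ 3 (mod 8), (2/43) = -1, so (2/43)^2 = +1.
Reached (1/43) = 1. Collecting the sign flips along the way, the symbol is -1.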